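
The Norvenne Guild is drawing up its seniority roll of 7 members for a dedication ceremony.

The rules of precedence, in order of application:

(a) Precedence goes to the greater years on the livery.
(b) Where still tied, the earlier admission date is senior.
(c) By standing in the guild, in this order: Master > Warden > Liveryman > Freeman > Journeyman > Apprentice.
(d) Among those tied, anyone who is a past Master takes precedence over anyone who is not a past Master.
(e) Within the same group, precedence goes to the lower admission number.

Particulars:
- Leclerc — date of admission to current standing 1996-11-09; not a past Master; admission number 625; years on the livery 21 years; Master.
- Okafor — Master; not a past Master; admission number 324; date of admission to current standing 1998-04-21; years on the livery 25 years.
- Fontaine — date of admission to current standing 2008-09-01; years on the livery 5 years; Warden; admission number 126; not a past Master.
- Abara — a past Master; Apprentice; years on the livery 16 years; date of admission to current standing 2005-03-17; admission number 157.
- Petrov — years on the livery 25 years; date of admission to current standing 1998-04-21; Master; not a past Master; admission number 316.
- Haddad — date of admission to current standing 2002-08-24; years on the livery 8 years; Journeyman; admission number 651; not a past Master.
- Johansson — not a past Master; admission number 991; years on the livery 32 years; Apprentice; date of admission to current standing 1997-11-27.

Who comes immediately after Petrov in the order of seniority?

Okafor

By years on the livery (higher first): Johansson (32 years); then Petrov and Okafor (both 25 years); then Leclerc (21 years); then Abara (16 years); then Haddad (8 years); then Fontaine (5 years).
Petrov and Okafor both have date of admission to current standing 1998-04-21, so the next rule applies.
Petrov and Okafor are each Master, so the next rule applies.
Petrov and Okafor are each not a past Master, so the next rule applies.
Among Petrov and Okafor, by admission number (lower first): Petrov (316) before Okafor (324).
Order: Johansson, Petrov, Okafor, Leclerc, Abara, Haddad, Fontaine.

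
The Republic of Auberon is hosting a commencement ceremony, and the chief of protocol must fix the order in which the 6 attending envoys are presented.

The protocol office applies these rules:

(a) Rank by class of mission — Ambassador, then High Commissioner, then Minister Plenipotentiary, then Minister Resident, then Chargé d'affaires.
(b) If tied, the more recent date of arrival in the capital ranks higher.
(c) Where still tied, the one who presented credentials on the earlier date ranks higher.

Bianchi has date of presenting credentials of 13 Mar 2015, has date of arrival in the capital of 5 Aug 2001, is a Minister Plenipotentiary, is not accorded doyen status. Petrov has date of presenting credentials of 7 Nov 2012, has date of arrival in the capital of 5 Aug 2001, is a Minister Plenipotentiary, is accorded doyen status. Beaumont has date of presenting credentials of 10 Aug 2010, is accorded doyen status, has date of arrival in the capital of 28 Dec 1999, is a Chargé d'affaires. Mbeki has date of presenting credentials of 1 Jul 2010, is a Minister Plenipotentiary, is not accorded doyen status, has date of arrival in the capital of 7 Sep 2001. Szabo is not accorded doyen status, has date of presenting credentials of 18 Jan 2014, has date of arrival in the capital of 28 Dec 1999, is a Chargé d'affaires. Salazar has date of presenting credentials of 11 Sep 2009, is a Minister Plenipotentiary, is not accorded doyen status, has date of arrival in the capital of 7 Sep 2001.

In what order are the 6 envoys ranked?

Salazar, Mbeki, Petrov, Bianchi, Beaumont, Szabo

By class of mission: Salazar, Mbeki, Petrov and Bianchi (Minister Plenipotentiary); then Beaumont and Szabo (Chargé d'affaires).
Among Salazar, Mbeki, Petrov and Bianchi, by date of arrival in the capital (later first): Salazar and Mbeki (7 Sep 2001) before Petrov and Bianchi (5 Aug 2001).
Among Salazar and Mbeki, by date of presenting credentials (earlier first): Salazar (11 Sep 2009) before Mbeki (1 Jul 2010).
Among Petrov and Bianchi, by date of presenting credentials (earlier first): Petrov (7 Nov 2012) before Bianchi (13 Mar 2015).
Beaumont and Szabo both have date of arrival in the capital 28 Dec 1999, so the next rule applies.
Among Beaumont and Szabo, by date of presenting credentials (earlier first): Beaumont (10 Aug 2010) before Szabo (18 Jan 2014).
Full order: Salazar, Mbeki, Petrov, Bianchi, Beaumont, Szabo.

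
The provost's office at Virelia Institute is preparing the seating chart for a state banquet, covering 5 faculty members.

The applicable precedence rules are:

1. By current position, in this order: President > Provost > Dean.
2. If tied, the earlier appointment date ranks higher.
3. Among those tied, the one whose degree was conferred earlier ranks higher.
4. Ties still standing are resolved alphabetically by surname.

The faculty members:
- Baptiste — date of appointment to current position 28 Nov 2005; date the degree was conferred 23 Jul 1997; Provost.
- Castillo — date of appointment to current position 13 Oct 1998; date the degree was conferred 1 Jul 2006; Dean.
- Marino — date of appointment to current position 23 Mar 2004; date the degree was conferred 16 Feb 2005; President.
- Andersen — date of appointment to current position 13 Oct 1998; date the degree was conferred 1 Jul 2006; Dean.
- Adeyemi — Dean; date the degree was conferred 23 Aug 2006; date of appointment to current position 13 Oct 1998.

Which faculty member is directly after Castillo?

Adeyemi

By current position: Marino (President); then Baptiste (Provost); then Andersen, Castillo and Adeyemi (Dean).
Andersen, Castillo and Adeyemi all have date of appointment to current position 13 Oct 1998, so the next rule applies.
Among Andersen, Castillo and Adeyemi, by date the degree was conferred (earlier first): Andersen and Castillo (1 Jul 2006) before Adeyemi (23 Aug 2006).
Among Andersen and Castillo, alphabetically by surname: Andersen before Castillo.
Order: Marino, Baptiste, Andersen, Castillo, Adeyemi.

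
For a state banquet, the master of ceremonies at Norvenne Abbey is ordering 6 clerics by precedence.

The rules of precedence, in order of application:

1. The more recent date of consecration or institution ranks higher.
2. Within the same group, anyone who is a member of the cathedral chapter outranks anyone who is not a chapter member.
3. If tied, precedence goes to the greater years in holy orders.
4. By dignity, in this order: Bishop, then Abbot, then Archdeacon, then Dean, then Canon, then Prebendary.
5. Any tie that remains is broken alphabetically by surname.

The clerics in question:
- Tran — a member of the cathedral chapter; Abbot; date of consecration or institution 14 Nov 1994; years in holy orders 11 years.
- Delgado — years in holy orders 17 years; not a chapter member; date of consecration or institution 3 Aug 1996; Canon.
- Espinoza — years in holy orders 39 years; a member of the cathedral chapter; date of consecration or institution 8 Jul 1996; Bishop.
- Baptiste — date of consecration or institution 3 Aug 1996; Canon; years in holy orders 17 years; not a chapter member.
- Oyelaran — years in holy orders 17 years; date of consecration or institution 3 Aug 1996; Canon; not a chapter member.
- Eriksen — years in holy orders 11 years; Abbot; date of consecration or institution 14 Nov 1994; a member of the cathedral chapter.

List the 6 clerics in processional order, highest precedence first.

Baptiste, Delgado, Oyelaran, Espinoza, Eriksen, Tran

By date of consecration or institution (later first): Baptiste, Delgado and Oyelaran (each 3 Aug 1996); then Espinoza (8 Jul 1996); then Eriksen and Tran (both 14 Nov 1994).
Baptiste, Delgado and Oyelaran are each not a chapter member, so the next rule applies.
Baptiste, Delgado and Oyelaran all have years in holy orders 17 years, so the next rule applies.
Baptiste, Delgado and Oyelaran are each Canon, so the next rule applies.
Among Baptiste, Delgado and Oyelaran, alphabetically by surname: Baptiste before Delgado before Oyelaran.
Eriksen and Tran are each a member of the cathedral chapter, so the next rule applies.
Eriksen and Tran both have years in holy orders 11 years, so the next rule applies.
Eriksen and Tran are each Abbot, so the next rule applies.
Among Eriksen and Tran, alphabetically by surname: Eriksen before Tran.
Full order: Baptiste, Delgado, Oyelaran, Espinoza, Eriksen, Tran.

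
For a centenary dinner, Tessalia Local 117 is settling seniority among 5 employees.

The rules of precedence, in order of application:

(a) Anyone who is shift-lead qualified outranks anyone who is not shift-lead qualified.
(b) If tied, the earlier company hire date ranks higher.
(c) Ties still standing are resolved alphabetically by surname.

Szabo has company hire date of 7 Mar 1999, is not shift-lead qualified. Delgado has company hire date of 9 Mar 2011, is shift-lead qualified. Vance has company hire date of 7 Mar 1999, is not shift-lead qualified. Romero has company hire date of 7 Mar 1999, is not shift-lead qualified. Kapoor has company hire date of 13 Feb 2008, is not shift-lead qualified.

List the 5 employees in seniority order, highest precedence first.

Delgado, Romero, Szabo, Vance, Kapoor

By the first rule: Delgado (shift-lead qualified); then Romero, Szabo, Vance and Kapoor (each not shift-lead qualified).
Among Romero, Szabo, Vance and Kapoor, by company hire date (earlier first): Romero, Szabo and Vance (7 Mar 1999) before Kapoor (13 Feb 2008).
Among Romero, Szabo and Vance, alphabetically by surname: Romero before Szabo before Vance.
Full order: Delgado, Romero, Szabo, Vance, Kapoor.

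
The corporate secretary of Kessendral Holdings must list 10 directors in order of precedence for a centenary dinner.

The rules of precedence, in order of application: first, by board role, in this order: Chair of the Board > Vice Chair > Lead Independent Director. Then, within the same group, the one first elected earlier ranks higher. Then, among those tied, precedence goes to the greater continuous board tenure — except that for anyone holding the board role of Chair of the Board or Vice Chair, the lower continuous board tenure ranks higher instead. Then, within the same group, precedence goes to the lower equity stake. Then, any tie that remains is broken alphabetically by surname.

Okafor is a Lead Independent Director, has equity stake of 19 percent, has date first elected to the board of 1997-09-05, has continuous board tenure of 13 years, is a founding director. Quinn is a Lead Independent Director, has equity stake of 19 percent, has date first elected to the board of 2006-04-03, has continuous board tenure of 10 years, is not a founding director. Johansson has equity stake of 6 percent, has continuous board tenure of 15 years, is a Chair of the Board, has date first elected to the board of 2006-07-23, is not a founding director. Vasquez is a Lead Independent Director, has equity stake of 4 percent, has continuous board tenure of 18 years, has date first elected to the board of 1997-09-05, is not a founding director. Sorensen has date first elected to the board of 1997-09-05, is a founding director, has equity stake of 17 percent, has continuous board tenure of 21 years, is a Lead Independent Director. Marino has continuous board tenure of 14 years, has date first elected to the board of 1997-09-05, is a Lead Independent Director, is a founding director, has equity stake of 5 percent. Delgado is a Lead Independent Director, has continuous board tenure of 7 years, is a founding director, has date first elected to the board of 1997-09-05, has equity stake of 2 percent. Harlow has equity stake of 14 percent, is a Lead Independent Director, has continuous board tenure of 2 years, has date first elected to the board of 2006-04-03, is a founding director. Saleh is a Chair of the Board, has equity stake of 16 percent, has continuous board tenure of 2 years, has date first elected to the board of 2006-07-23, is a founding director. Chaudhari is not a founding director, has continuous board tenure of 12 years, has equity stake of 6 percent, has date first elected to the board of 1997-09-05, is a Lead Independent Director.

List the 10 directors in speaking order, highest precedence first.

By board role: Saleh and Johansson (Chair of the Board); then Sorensen, Vasquez, Marino, Okafor, Chaudhari, Delgado, Quinn and Harlow (Lead Independent Director).
Saleh and Johansson both have date first elected to the board 2006-07-23, so the next rule applies.
Among Saleh and Johansson, by continuous board tenure (lower first) (reversed rule for this group): Saleh (2 years) before Johansson (15 years).
Among Sorensen, Vasquez, Marino, Okafor, Chaudhari, Delgado, Quinn and Harlow, by date first elected to the board (earlier first): Sorensen, Vasquez, Marino, Okafor, Chaudhari and Delgado (1997-09-05) before Quinn and Harlow (2006-04-03).
Among Sorensen, Vasquez, Marino, Okafor, Chaudhari and Delgado, by continuous board tenure (higher first): Sorensen (21 years) before Vasquez (18 years) before Marino (14 years) before Okafor (13 years) before Chaudhari (12 years) before Delgado (7 years).
Among Quinn and Harlow, by continuous board tenure (higher first): Quinn (10 years) before Harlow (2 years).
Full order: Saleh, Johansson, Sorensen, Vasquez, Marino, Okafor, Chaudhari, Delgado, Quinn, Harlow.

Saleh, Johansson, Sorensen, Vasquez, Marino, Okafor, Chaudhari, Delgado, Quinn, Harlow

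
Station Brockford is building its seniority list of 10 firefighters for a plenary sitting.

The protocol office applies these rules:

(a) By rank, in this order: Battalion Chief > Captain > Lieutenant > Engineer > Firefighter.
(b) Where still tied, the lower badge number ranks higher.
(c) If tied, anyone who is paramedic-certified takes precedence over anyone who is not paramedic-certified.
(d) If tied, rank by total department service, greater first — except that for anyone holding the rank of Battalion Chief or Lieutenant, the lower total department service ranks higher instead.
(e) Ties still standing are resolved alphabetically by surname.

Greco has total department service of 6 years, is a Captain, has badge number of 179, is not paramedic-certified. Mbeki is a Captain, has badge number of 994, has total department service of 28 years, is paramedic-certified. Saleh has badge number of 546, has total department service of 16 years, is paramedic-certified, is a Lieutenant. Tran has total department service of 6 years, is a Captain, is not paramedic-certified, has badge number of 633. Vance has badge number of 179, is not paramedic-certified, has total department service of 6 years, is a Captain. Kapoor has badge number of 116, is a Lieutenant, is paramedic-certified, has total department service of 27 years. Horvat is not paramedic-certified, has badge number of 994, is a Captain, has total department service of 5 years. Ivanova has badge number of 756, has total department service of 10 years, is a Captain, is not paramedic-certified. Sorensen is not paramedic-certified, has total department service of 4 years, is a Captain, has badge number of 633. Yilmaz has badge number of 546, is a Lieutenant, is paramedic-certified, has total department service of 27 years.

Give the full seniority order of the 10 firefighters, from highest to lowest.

Greco, Vance, Tran, Sorensen, Ivanova, Mbeki, Horvat, Kapoor, Saleh, Yilmaz

By rank: Greco, Vance, Tran, Sorensen, Ivanova, Mbeki and Horvat (Captain); then Kapoor, Saleh and Yilmaz (Lieutenant).
Among Greco, Vance, Tran, Sorensen, Ivanova, Mbeki and Horvat, by badge number (lower first): Greco and Vance (179) before Tran and Sorensen (633) before Ivanova (756) before Mbeki and Horvat (994).
Greco and Vance are each not paramedic-certified, so the next rule applies.
Greco and Vance both have total department service 6 years, so the next rule applies.
Among Greco and Vance, alphabetically by surname: Greco before Vance.
Tran and Sorensen are each not paramedic-certified, so the next rule applies.
Among Tran and Sorensen, by total department service (higher first): Tran (6 years) before Sorensen (4 years).
Among Mbeki and Horvat, paramedic-certified before not paramedic-certified: Mbeki (paramedic-certified) before Horvat (not paramedic-certified).
Among Kapoor, Saleh and Yilmaz, by badge number (lower first): Kapoor (116) before Saleh and Yilmaz (546).
Saleh and Yilmaz are each paramedic-certified, so the next rule applies.
Among Saleh and Yilmaz, by total department service (lower first) (reversed rule for this group): Saleh (16 years) before Yilmaz (27 years).
Full order: Greco, Vance, Tran, Sorensen, Ivanova, Mbeki, Horvat, Kapoor, Saleh, Yilmaz.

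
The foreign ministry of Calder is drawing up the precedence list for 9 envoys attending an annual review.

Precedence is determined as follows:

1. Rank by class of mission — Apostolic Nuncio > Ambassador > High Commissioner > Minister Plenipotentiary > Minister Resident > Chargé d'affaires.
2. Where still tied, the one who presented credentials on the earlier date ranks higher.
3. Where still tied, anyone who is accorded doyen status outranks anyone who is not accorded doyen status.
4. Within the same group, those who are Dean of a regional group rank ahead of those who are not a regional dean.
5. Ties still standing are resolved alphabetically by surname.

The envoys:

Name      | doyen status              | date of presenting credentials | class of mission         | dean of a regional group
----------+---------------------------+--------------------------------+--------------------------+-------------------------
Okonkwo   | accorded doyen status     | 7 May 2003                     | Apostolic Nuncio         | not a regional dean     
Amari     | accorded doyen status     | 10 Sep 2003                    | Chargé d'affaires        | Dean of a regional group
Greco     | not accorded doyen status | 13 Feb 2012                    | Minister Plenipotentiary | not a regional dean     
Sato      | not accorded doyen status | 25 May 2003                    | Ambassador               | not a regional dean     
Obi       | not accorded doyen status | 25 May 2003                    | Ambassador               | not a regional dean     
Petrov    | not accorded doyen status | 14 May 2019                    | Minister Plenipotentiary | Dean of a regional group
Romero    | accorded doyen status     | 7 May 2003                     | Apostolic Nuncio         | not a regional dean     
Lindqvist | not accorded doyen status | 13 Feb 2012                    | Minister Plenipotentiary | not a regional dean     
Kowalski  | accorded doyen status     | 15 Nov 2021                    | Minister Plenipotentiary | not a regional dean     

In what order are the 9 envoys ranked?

Okonkwo, Romero, Obi, Sato, Greco, Lindqvist, Petrov, Kowalski, Amari

By class of mission: Okonkwo and Romero (Apostolic Nuncio); then Obi and Sato (Ambassador); then Greco, Lindqvist, Petrov and Kowalski (Minister Plenipotentiary); then Amari (Chargé d'affaires).
Okonkwo and Romero both have date of presenting credentials 7 May 2003, so the next rule applies.
Okonkwo and Romero are each accorded doyen status, so the next rule applies.
Okonkwo and Romero are each not a regional dean, so the next rule applies.
Among Okonkwo and Romero, alphabetically by surname: Okonkwo before Romero.
Obi and Sato both have date of presenting credentials 25 May 2003, so the next rule applies.
Obi and Sato are each not accorded doyen status, so the next rule applies.
Obi and Sato are each not a regional dean, so the next rule applies.
Among Obi and Sato, alphabetically by surname: Obi before Sato.
Among Greco, Lindqvist, Petrov and Kowalski, by date of presenting credentials (earlier first): Greco and Lindqvist (13 Feb 2012) before Petrov (14 May 2019) before Kowalski (15 Nov 2021).
Greco and Lindqvist are each not accorded doyen status, so the next rule applies.
Greco and Lindqvist are each not a regional dean, so the next rule applies.
Among Greco and Lindqvist, alphabetically by surname: Greco before Lindqvist.
Full order: Okonkwo, Romero, Obi, Sato, Greco, Lindqvist, Petrov, Kowalski, Amari.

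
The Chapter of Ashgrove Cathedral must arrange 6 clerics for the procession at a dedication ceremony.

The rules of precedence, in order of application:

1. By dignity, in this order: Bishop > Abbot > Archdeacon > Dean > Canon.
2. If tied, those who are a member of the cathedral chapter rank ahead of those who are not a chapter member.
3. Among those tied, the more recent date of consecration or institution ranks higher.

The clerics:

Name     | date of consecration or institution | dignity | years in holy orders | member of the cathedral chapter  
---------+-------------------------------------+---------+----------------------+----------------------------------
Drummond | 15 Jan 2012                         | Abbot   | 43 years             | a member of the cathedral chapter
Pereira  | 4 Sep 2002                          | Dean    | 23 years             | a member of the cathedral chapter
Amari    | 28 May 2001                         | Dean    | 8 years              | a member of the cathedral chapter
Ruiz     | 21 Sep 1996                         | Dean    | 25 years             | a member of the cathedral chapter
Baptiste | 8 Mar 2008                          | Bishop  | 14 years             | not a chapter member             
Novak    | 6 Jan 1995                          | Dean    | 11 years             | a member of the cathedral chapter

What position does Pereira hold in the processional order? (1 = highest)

By dignity: Baptiste (Bishop); then Drummond (Abbot); then Pereira, Amari, Ruiz and Novak (Dean).
Pereira, Amari, Ruiz and Novak are each a member of the cathedral chapter, so the next rule applies.
Among Pereira, Amari, Ruiz and Novak, by date of consecration or institution (later first): Pereira (4 Sep 2002) before Amari (28 May 2001) before Ruiz (21 Sep 1996) before Novak (6 Jan 1995).
Order: Baptiste, Drummond, Pereira, Amari, Ruiz, Novak. So position 3.

3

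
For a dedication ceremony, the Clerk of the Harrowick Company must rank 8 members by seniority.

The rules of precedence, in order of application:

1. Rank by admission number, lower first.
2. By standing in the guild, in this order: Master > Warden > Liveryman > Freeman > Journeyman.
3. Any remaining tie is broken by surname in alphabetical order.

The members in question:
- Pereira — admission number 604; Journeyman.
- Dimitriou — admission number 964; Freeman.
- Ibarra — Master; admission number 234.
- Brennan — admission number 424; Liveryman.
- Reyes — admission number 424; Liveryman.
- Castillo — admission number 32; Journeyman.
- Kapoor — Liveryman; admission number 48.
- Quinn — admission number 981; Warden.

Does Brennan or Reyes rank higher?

By admission number (lower first): Castillo (32); then Kapoor (48); then Ibarra (234); then Brennan and Reyes (both 424); then Pereira (604); then Dimitriou (964); then Quinn (981).
Brennan and Reyes are each Liveryman, so the next rule applies.
Among Brennan and Reyes, alphabetically by surname: Brennan before Reyes.
So Brennan takes precedence.

Brennan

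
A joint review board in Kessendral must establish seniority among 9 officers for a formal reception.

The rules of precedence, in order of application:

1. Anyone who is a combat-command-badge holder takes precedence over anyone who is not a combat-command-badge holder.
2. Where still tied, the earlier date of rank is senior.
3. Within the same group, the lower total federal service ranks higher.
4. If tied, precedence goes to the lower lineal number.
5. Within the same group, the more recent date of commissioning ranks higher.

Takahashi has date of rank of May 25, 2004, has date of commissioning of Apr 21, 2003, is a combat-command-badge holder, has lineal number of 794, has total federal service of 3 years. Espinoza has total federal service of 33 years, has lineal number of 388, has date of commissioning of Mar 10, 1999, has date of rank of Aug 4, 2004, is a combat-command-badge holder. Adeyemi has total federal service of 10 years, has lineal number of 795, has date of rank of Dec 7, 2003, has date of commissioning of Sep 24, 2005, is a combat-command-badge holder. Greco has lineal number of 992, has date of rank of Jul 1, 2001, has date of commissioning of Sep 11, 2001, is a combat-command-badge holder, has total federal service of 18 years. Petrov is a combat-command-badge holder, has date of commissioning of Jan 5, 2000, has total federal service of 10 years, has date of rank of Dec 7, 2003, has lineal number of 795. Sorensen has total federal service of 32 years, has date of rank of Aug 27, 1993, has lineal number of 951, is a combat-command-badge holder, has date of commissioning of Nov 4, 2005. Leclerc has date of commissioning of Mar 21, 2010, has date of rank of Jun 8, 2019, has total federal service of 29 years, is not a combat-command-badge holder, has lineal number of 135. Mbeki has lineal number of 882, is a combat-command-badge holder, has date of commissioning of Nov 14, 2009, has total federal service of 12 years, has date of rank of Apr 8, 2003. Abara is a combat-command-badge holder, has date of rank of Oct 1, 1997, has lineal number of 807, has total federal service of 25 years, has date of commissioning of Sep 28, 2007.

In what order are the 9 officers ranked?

By the first rule: Sorensen, Abara, Greco, Mbeki, Adeyemi, Petrov, Takahashi and Espinoza (each a combat-command-badge holder); then Leclerc (not a combat-command-badge holder).
Among Sorensen, Abara, Greco, Mbeki, Adeyemi, Petrov, Takahashi and Espinoza, by date of rank (earlier first): Sorensen (Aug 27, 1993) before Abara (Oct 1, 1997) before Greco (Jul 1, 2001) before Mbeki (Apr 8, 2003) before Adeyemi and Petrov (Dec 7, 2003) before Takahashi (May 25, 2004) before Espinoza (Aug 4, 2004).
Adeyemi and Petrov both have total federal service 10 years, so the next rule applies.
Adeyemi and Petrov both have lineal number 795, so the next rule applies.
Among Adeyemi and Petrov, by date of commissioning (later first): Adeyemi (Sep 24, 2005) before Petrov (Jan 5, 2000).
Full order: Sorensen, Abara, Greco, Mbeki, Adeyemi, Petrov, Takahashi, Espinoza, Leclerc.

Sorensen, Abara, Greco, Mbeki, Adeyemi, Petrov, Takahashi, Espinoza, Leclerc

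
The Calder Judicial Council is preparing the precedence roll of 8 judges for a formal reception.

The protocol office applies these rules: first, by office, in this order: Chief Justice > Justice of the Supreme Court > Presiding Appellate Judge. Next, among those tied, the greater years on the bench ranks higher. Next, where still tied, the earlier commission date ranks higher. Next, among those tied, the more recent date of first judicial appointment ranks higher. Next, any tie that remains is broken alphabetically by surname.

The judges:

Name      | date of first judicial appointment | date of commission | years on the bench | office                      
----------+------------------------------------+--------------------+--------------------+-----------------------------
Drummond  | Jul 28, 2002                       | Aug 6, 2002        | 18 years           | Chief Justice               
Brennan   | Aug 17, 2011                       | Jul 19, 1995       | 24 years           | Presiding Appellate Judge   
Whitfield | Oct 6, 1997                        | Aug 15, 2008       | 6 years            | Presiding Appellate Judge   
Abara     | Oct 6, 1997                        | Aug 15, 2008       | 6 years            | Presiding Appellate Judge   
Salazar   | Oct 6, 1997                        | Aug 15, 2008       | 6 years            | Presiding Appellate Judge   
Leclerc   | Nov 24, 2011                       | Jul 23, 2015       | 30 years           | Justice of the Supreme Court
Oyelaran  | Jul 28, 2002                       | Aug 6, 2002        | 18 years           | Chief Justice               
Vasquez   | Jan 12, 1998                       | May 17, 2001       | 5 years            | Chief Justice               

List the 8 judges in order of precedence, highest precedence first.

Drummond, Oyelaran, Vasquez, Leclerc, Brennan, Abara, Salazar, Whitfield

By office: Drummond, Oyelaran and Vasquez (Chief Justice); then Leclerc (Justice of the Supreme Court); then Brennan, Abara, Salazar and Whitfield (Presiding Appellate Judge).
Among Drummond, Oyelaran and Vasquez, by years on the bench (higher first): Drummond and Oyelaran (18 years) before Vasquez (5 years).
Drummond and Oyelaran both have date of commission Aug 6, 2002, so the next rule applies.
Drummond and Oyelaran both have date of first judicial appointment Jul 28, 2002, so the next rule applies.
Among Drummond and Oyelaran, alphabetically by surname: Drummond before Oyelaran.
Among Brennan, Abara, Salazar and Whitfield, by years on the bench (higher first): Brennan (24 years) before Abara, Salazar and Whitfield (6 years).
Abara, Salazar and Whitfield all have date of commission Aug 15, 2008, so the next rule applies.
Abara, Salazar and Whitfield all have date of first judicial appointment Oct 6, 1997, so the next rule applies.
Among Abara, Salazar and Whitfield, alphabetically by surname: Abara before Salazar before Whitfield.
Full order: Drummond, Oyelaran, Vasquez, Leclerc, Brennan, Abara, Salazar, Whitfield.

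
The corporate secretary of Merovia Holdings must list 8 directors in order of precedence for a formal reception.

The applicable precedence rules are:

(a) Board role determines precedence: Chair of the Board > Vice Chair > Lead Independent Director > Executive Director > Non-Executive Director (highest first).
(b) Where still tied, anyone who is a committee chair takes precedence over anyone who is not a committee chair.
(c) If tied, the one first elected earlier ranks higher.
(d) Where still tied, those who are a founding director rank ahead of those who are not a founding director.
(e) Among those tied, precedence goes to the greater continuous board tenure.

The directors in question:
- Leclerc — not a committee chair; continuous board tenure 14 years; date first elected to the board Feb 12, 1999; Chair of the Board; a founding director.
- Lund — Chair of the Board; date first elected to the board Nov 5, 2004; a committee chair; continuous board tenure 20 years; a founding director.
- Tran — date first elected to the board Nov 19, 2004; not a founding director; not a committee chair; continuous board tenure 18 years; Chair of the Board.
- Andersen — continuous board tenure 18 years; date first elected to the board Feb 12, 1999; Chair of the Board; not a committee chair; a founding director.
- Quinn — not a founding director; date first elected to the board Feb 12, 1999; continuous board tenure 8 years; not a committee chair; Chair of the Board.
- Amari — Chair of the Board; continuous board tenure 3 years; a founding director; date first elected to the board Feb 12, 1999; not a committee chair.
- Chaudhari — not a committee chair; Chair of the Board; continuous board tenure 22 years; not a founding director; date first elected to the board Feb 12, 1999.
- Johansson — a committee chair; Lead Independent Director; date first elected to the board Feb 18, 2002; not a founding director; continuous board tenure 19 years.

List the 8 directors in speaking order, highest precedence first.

Lund, Andersen, Leclerc, Amari, Chaudhari, Quinn, Tran, Johansson

By board role: Lund, Andersen, Leclerc, Amari, Chaudhari, Quinn and Tran (Chair of the Board); then Johansson (Lead Independent Director).
Among Lund, Andersen, Leclerc, Amari, Chaudhari, Quinn and Tran, a committee chair before not a committee chair: Lund (a committee chair) before Andersen, Leclerc, Amari, Chaudhari, Quinn and Tran (not a committee chair).
Among Andersen, Leclerc, Amari, Chaudhari, Quinn and Tran, by date first elected to the board (earlier first): Andersen, Leclerc, Amari, Chaudhari and Quinn (Feb 12, 1999) before Tran (Nov 19, 2004).
Among Andersen, Leclerc, Amari, Chaudhari and Quinn, a founding director before not a founding director: Andersen, Leclerc and Amari (a founding director) before Chaudhari and Quinn (not a founding director).
Among Andersen, Leclerc and Amari, by continuous board tenure (higher first): Andersen (18 years) before Leclerc (14 years) before Amari (3 years).
Among Chaudhari and Quinn, by continuous board tenure (higher first): Chaudhari (22 years) before Quinn (8 years).
Full order: Lund, Andersen, Leclerc, Amari, Chaudhari, Quinn, Tran, Johansson.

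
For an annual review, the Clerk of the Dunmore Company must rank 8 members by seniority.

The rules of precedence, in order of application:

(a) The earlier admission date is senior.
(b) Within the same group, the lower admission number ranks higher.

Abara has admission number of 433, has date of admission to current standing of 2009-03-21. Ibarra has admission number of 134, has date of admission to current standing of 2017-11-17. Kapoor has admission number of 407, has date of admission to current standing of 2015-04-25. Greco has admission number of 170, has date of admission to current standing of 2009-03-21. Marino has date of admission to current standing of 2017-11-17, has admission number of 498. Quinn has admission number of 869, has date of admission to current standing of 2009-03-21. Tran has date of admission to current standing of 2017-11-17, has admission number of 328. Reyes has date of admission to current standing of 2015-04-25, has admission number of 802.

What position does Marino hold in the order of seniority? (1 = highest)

8

By date of admission to current standing (earlier first): Greco, Abara and Quinn (each 2009-03-21); then Kapoor and Reyes (both 2015-04-25); then Ibarra, Tran and Marino (each 2017-11-17).
Among Greco, Abara and Quinn, by admission number (lower first): Greco (170) before Abara (433) before Quinn (869).
Among Kapoor and Reyes, by admission number (lower first): Kapoor (407) before Reyes (802).
Among Ibarra, Tran and Marino, by admission number (lower first): Ibarra (134) before Tran (328) before Marino (498).
Order: Greco, Abara, Quinn, Kapoor, Reyes, Ibarra, Tran, Marino. So position 8.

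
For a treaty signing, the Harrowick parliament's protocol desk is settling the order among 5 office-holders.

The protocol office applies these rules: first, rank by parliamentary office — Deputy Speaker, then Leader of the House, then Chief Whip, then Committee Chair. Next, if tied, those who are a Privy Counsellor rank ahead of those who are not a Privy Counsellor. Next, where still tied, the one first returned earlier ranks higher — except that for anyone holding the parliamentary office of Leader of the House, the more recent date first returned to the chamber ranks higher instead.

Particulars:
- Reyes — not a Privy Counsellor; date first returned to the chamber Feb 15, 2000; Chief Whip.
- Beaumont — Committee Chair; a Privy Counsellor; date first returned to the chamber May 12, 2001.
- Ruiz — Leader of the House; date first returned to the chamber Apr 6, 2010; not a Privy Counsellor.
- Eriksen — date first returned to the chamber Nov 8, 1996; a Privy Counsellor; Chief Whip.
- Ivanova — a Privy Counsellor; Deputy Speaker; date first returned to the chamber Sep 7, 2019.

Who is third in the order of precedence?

Eriksen

By parliamentary office: Ivanova (Deputy Speaker); then Ruiz (Leader of the House); then Eriksen and Reyes (Chief Whip); then Beaumont (Committee Chair).
Among Eriksen and Reyes, a Privy Counsellor before not a Privy Counsellor: Eriksen (a Privy Counsellor) before Reyes (not a Privy Counsellor).
Order: Ivanova, Ruiz, Eriksen, Reyes, Beaumont.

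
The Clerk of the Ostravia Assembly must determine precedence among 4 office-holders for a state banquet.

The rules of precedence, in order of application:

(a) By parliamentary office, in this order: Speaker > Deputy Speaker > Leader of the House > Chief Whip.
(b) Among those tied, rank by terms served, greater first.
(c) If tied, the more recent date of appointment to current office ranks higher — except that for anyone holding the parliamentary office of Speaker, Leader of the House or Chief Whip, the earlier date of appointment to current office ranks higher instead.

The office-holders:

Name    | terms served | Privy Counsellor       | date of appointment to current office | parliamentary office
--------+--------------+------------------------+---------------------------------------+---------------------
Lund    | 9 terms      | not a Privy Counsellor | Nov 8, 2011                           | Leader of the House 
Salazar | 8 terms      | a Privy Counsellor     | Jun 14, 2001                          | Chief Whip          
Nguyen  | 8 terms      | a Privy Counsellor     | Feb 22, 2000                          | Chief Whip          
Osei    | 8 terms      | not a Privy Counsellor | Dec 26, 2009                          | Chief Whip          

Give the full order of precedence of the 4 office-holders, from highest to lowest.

Lund, Nguyen, Salazar, Osei

By parliamentary office: Lund (Leader of the House); then Nguyen, Salazar and Osei (Chief Whip).
Nguyen, Salazar and Osei all have terms served 8 terms, so the next rule applies.
Among Nguyen, Salazar and Osei, by date of appointment to current office (earlier first) (reversed rule for this group): Nguyen (Feb 22, 2000) before Salazar (Jun 14, 2001) before Osei (Dec 26, 2009).
Full order: Lund, Nguyen, Salazar, Osei.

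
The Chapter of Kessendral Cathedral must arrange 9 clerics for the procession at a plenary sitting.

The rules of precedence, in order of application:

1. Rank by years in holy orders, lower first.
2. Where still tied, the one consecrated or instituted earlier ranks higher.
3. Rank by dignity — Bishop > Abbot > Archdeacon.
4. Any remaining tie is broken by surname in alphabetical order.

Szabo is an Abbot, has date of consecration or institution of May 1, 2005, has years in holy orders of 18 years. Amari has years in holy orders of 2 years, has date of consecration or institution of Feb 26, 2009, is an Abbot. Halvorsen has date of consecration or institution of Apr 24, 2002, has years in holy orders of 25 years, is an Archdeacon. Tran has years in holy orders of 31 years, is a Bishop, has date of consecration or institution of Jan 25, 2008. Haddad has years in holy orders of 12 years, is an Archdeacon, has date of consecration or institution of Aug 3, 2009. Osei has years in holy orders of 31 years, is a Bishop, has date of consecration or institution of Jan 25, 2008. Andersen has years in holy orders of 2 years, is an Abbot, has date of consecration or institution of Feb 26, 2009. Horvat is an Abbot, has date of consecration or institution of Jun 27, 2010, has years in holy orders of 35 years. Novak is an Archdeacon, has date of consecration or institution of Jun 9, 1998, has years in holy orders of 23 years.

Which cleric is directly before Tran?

Osei

By years in holy orders (lower first): Amari and Andersen (both 2 years); then Haddad (12 years); then Szabo (18 years); then Novak (23 years); then Halvorsen (25 years); then Osei and Tran (both 31 years); then Horvat (35 years).
Amari and Andersen both have date of consecration or institution Feb 26, 2009, so the next rule applies.
Amari and Andersen are each Abbot, so the next rule applies.
Among Amari and Andersen, alphabetically by surname: Amari before Andersen.
Osei and Tran both have date of consecration or institution Jan 25, 2008, so the next rule applies.
Osei and Tran are each Bishop, so the next rule applies.
Among Osei and Tran, alphabetically by surname: Osei before Tran.
Order: Amari, Andersen, Haddad, Szabo, Novak, Halvorsen, Osei, Tran, Horvat.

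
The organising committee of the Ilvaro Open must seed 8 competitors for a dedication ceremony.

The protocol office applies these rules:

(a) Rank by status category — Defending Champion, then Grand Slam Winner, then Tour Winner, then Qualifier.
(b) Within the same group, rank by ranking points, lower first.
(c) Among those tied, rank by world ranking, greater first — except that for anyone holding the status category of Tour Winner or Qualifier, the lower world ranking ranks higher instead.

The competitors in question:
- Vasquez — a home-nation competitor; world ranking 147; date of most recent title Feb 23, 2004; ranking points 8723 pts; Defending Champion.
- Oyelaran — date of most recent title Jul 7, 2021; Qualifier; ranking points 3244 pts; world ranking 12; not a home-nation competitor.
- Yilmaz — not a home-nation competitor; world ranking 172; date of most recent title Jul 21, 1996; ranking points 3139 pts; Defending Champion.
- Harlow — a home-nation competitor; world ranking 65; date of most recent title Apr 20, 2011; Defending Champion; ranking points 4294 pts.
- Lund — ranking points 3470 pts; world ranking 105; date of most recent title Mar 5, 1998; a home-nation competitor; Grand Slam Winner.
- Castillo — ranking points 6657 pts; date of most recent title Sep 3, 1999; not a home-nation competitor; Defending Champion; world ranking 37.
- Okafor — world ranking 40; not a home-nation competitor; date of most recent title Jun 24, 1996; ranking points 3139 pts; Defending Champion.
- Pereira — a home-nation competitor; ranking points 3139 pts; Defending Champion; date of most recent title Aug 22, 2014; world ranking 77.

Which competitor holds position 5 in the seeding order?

By status category: Yilmaz, Pereira, Okafor, Harlow, Castillo and Vasquez (Defending Champion); then Lund (Grand Slam Winner); then Oyelaran (Qualifier).
Among Yilmaz, Pereira, Okafor, Harlow, Castillo and Vasquez, by ranking points (lower first): Yilmaz, Pereira and Okafor (3139 pts) before Harlow (4294 pts) before Castillo (6657 pts) before Vasquez (8723 pts).
Among Yilmaz, Pereira and Okafor, by world ranking (higher first): Yilmaz (172) before Pereira (77) before Okafor (40).
Order: Yilmaz, Pereira, Okafor, Harlow, Castillo, Vasquez, Lund, Oyelaran.

Castillo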